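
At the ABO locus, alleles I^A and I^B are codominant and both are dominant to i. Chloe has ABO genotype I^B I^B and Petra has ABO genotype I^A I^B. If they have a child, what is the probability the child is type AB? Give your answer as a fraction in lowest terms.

1/2

ABO cross I^B I^B × I^A I^B → offspring phenotypes: 1/2 B, 1/2 AB.
So P(type AB) = 1/2.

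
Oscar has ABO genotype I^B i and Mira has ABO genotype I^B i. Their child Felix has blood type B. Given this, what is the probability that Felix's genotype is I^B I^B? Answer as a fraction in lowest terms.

Cross I^B i × I^B i → 1/4 I^B I^B, 1/2 I^B i, 1/4 i i.
Type-B genotypes among offspring: I^B I^B (1/4), I^B i (1/2); total 3/4.
P(I^B I^B | type B) = (1/4) / (3/4) = 1/3.

1/3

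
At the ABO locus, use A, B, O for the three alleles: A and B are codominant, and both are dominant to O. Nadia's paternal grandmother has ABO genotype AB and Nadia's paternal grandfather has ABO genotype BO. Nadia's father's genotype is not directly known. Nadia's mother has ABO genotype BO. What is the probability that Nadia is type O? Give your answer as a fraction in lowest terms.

Nadia's father's ABO genotype from AB × BO: 1/4 AB, 1/4 AO, 1/4 BB, 1/4 BO.
Crossing each possibility with the mother BO and summing P(type O): 1/4·0 + 1/4·1/4 + 1/4·0 + 1/4·1/4 = 1/8.

1/8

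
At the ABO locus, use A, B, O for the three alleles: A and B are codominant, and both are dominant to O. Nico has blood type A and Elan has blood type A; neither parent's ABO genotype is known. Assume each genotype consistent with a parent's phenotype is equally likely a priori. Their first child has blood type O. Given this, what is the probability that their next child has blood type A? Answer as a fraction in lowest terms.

Possible genotypes: Nico ∈ {AA, AO}; Elan ∈ {AA, AO}.
Weight each parental genotype pair by prior × P(type-O child):
  AO × AO: posterior weight 1; P(next child type A) = 3/4.
Weighted sum = 3/4.

3/4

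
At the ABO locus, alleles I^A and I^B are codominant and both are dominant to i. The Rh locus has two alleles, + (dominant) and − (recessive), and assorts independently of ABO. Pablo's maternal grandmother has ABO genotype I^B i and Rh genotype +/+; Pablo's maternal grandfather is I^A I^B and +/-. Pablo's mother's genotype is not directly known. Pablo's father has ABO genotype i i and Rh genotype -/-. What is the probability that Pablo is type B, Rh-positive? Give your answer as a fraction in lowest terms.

3/8

Pablo's mother's ABO genotype from I^B i × I^A I^B: 1/4 I^A I^B, 1/4 I^A i, 1/4 I^B I^B, 1/4 I^B i.
Crossing each possibility with the father i i and summing P(type B): 1/4·1/2 + 1/4·0 + 1/4·1 + 1/4·1/2 = 1/2.
Similarly for Rh via the mother's Rh distribution: P(Rh+) = 3/4.
Independent loci: 1/2 × 3/4 = 3/8.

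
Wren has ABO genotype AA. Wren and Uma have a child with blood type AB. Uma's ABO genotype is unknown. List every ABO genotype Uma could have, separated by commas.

AB, BB, BO

For each candidate genotype of Uma, check whether crossing it with AA can produce every observed child phenotype.
  AA → possible child types {A} ✗
  AB → possible child types {A, AB} ✓
  AO → possible child types {A} ✗
  BB → possible child types {AB} ✓
  BO → possible child types {A, AB} ✓
  OO → possible child types {A} ✗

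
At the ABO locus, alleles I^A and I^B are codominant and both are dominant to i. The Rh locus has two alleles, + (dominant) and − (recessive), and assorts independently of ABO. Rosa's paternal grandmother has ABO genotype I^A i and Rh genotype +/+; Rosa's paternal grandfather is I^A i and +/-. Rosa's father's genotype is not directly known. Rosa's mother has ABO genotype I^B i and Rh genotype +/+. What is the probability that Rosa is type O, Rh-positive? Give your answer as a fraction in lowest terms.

Rosa's father's ABO genotype from I^A i × I^A i: 1/4 I^A I^A, 1/2 I^A i, 1/4 i i.
Crossing each possibility with the mother I^B i and summing P(type O): 1/4·0 + 1/2·1/4 + 1/4·1/2 = 1/4.
Similarly for Rh via the father's Rh distribution: P(Rh+) = 1.
Independent loci: 1/4 × 1 = 1/4.

1/4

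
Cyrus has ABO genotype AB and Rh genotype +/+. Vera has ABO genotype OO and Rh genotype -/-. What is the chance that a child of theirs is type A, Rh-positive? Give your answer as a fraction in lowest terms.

1/2

ABO cross AB × OO → offspring phenotypes: 1/2 A, 1/2 B.
Rh cross +/+ × -/- → 1 Rh+.
Independent loci: P(type A, Rh-positive) = 1/2 × 1 = 1/2.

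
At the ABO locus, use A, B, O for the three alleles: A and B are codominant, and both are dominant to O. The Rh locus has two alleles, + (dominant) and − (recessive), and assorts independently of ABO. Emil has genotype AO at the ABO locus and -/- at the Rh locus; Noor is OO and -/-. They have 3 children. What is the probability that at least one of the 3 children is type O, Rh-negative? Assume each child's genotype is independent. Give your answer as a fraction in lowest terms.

ABO cross AO × OO → 1/2 O, 1/2 A.
Rh cross -/- × -/- → 1 Rh-; so P(type O, Rh-negative) = 1/2 × 1 = 1/2 per child.
P(none) = (1/2)^3 = 1/8; P(at least one) = 1 − 1/8 = 7/8.

7/8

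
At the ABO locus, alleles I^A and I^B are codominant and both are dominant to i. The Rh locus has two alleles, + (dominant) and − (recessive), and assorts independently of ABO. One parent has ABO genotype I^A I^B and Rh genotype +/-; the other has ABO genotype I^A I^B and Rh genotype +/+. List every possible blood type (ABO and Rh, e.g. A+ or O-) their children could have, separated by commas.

A+, B+, AB+

Gametes from I^A I^B × I^A I^B give offspring ABO genotypes I^A I^A, I^A I^B, I^B I^B, i.e. phenotypes A, B, AB.
Rh cross +/- × +/+ → phenotypes Rh+.
Combining independently: A+, B+, AB+.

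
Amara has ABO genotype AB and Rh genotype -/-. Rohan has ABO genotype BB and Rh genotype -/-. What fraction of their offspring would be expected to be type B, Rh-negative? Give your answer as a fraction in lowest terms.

ABO cross AB × BB → offspring phenotypes: 1/2 B, 1/2 AB.
Rh cross -/- × -/- → 1 Rh-.
Independent loci: P(type B, Rh-negative) = 1/2 × 1 = 1/2.

1/2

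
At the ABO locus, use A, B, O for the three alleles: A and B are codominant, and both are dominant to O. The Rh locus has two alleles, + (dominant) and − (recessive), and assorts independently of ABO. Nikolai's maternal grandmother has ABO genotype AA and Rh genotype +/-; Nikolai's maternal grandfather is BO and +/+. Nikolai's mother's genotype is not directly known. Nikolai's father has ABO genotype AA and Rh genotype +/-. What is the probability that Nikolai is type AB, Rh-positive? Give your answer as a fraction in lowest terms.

7/32

Nikolai's mother's ABO genotype from AA × BO: 1/2 AB, 1/2 AO.
Crossing each possibility with the father AA and summing P(type AB): 1/2·1/2 + 1/2·0 = 1/4.
Similarly for Rh via the mother's Rh distribution: P(Rh+) = 7/8.
Independent loci: 1/4 × 7/8 = 7/32.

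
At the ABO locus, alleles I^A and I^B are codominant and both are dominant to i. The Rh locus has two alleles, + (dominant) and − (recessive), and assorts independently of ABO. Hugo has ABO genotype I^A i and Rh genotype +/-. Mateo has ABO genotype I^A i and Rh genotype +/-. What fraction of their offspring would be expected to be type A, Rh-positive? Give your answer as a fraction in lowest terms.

9/16

ABO cross I^A i × I^A i → offspring phenotypes: 1/4 O, 3/4 A.
Rh cross +/- × +/- → 3/4 Rh+, 1/4 Rh-.
Independent loci: P(type A, Rh-positive) = 3/4 × 3/4 = 9/16.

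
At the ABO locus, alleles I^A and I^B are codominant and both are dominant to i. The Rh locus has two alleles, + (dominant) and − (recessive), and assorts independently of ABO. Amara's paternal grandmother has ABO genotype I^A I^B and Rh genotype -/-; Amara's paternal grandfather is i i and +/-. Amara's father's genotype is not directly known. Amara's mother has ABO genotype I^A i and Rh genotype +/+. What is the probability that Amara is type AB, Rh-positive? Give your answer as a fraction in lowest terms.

1/8

Amara's father's ABO genotype from I^A I^B × i i: 1/2 I^A i, 1/2 I^B i.
Crossing each possibility with the mother I^A i and summing P(type AB): 1/2·0 + 1/2·1/4 = 1/8.
Similarly for Rh via the father's Rh distribution: P(Rh+) = 1.
Independent loci: 1/8 × 1 = 1/8.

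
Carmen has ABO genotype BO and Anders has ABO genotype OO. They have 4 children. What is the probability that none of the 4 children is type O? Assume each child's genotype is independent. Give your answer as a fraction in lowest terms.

ABO cross BO × OO → 1/2 O, 1/2 B.
So P(type O) = 1/2 per child.
P(not type O) = 1/2 for one child; (1/2)^4 = 1/16.

1/16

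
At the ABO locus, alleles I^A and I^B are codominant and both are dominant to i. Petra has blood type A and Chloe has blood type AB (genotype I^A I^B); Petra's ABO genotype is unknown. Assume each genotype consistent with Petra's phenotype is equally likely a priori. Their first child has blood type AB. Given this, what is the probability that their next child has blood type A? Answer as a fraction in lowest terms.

Possible genotypes: Petra ∈ {I^A I^A, I^A i}; Chloe ∈ {I^A I^B}.
Weight each parental genotype pair by prior × P(type-AB child):
  I^A I^A × I^A I^B: posterior weight 2/3; P(next child type A) = 1/2.
  I^A i × I^A I^B: posterior weight 1/3; P(next child type A) = 1/2.
Weighted sum = 1/2.

1/2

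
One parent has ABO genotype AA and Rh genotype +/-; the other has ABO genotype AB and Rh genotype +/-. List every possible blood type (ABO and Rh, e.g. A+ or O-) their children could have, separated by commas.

Gametes from AA × AB give offspring ABO genotypes AA, AB, i.e. phenotypes A, AB.
Rh cross +/- × +/- → phenotypes Rh+, Rh-.
Combining independently: A+, A-, AB+, AB-.

A+, A-, AB+, AB-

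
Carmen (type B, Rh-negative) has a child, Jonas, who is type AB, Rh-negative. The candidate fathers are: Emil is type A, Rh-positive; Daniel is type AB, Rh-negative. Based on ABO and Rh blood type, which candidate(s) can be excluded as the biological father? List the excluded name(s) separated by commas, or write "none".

none

A candidate is excluded only if no genotype consistent with his phenotype could produce a type AB, Rh-negative child with a type B, Rh-negative mother.
Every candidate has at least one consistent genotype combination, so none can be excluded.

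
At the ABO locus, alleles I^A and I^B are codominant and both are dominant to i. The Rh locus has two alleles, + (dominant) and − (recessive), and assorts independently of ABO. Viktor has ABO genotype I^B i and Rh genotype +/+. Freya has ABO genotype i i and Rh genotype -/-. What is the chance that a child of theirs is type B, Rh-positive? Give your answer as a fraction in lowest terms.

1/2

ABO cross I^B i × i i → offspring phenotypes: 1/2 O, 1/2 B.
Rh cross +/+ × -/- → 1 Rh+.
Independent loci: P(type B, Rh-positive) = 1/2 × 1 = 1/2.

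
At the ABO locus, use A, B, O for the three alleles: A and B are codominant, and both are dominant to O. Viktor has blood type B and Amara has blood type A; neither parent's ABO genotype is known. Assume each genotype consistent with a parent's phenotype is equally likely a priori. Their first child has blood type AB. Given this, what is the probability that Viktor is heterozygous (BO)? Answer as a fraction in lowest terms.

Possible genotypes: Viktor ∈ {BB, BO}; Amara ∈ {AA, AO}.
Weight each parental genotype pair by prior × P(type-AB child):
  BB × AA: posterior weight 4/9.
  BB × AO: posterior weight 2/9.
  BO × AA: posterior weight 2/9.
  BO × AO: posterior weight 1/9.
Sum the posterior weight over pairs where Viktor is BO: 1/3.

1/3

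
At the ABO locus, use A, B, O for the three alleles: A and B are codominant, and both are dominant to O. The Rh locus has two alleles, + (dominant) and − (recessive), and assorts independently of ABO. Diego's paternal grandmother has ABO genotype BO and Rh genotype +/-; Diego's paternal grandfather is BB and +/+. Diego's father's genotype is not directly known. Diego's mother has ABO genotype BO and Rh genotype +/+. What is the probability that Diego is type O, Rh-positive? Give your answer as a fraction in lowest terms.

Diego's father's ABO genotype from BO × BB: 1/2 BB, 1/2 BO.
Crossing each possibility with the mother BO and summing P(type O): 1/2·0 + 1/2·1/4 = 1/8.
Similarly for Rh via the father's Rh distribution: P(Rh+) = 1.
Independent loci: 1/8 × 1 = 1/8.

1/8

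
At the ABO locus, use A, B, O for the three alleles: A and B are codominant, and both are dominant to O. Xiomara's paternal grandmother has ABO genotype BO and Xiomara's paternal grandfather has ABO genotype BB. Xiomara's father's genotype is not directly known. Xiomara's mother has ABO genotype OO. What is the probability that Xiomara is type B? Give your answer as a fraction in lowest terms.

Xiomara's father's ABO genotype from BO × BB: 1/2 BB, 1/2 BO.
Crossing each possibility with the mother OO and summing P(type B): 1/2·1 + 1/2·1/2 = 3/4.

3/4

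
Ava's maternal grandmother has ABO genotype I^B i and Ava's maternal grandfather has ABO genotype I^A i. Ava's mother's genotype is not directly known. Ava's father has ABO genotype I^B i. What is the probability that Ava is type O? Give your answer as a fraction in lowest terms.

Ava's mother's ABO genotype from I^B i × I^A i: 1/4 I^A I^B, 1/4 I^A i, 1/4 I^B i, 1/4 i i.
Crossing each possibility with the father I^B i and summing P(type O): 1/4·0 + 1/4·1/4 + 1/4·1/4 + 1/4·1/2 = 1/4.

1/4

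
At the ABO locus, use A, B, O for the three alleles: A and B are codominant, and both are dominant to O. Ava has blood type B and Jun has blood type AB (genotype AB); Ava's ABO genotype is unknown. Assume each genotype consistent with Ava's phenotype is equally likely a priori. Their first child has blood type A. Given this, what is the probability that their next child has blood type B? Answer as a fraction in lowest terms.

1/2

Possible genotypes: Ava ∈ {BB, BO}; Jun ∈ {AB}.
Weight each parental genotype pair by prior × P(type-A child):
  BO × AB: posterior weight 1; P(next child type B) = 1/2.
Weighted sum = 1/2.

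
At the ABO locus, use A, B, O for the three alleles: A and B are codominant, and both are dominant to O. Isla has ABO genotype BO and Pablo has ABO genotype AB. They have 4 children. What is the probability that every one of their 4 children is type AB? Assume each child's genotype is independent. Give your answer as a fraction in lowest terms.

ABO cross BO × AB → 1/4 A, 1/2 B, 1/4 AB.
So P(type AB) = 1/4 per child.
All 4 independent: (1/4)^4 = 1/256.

1/256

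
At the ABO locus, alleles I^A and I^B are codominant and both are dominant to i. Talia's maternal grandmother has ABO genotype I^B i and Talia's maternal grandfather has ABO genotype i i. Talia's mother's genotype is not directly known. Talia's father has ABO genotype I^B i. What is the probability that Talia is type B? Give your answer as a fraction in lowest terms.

5/8

Talia's mother's ABO genotype from I^B i × i i: 1/2 I^B i, 1/2 i i.
Crossing each possibility with the father I^B i and summing P(type B): 1/2·3/4 + 1/2·1/2 = 5/8.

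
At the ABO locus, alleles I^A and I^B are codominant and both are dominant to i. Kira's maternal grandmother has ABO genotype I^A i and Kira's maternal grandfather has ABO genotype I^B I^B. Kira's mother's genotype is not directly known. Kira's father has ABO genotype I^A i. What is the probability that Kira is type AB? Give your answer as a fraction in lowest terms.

Kira's mother's ABO genotype from I^A i × I^B I^B: 1/2 I^A I^B, 1/2 I^B i.
Crossing each possibility with the father I^A i and summing P(type AB): 1/2·1/4 + 1/2·1/4 = 1/4.

1/4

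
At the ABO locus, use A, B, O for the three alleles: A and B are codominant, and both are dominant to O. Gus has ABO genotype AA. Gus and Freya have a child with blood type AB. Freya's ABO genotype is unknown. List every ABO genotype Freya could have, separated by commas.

AB, BB, BO

For each candidate genotype of Freya, check whether crossing it with AA can produce every observed child phenotype.
  AA → possible child types {A} ✗
  AB → possible child types {A, AB} ✓
  AO → possible child types {A} ✗
  BB → possible child types {AB} ✓
  BO → possible child types {A, AB} ✓
  OO → possible child types {A} ✗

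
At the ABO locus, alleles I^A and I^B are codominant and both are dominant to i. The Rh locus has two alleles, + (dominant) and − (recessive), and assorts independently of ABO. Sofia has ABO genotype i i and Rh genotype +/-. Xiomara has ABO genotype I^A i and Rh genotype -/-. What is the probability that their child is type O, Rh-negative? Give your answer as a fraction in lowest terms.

ABO cross i i × I^A i → offspring phenotypes: 1/2 O, 1/2 A.
Rh cross +/- × -/- → 1/2 Rh+, 1/2 Rh-.
Independent loci: P(type O, Rh-negative) = 1/2 × 1/2 = 1/4.

1/4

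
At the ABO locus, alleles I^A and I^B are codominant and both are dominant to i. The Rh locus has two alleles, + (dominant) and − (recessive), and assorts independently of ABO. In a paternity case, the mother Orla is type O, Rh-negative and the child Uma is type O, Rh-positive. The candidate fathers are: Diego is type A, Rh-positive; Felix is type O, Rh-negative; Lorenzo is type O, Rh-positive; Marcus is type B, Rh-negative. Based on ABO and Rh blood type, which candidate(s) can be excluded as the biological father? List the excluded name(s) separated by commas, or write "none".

A candidate is excluded only if no genotype consistent with his phenotype could produce a type O, Rh-positive child with a type O, Rh-negative mother.
Felix (type O, Rh-): no genotype consistent with that phenotype can produce a type-O Rh+ child with a type-O mother.
Marcus (type B, Rh-): no genotype consistent with that phenotype can produce a type-O Rh+ child with a type-O mother.

Felix, Marcus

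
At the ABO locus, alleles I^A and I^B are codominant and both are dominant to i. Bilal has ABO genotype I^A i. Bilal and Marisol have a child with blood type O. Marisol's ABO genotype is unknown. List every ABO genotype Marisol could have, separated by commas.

I^A i, I^B i, i i

For each candidate genotype of Marisol, check whether crossing it with I^A i can produce every observed child phenotype.
  I^A I^A → possible child types {A} ✗
  I^A I^B → possible child types {A, B, AB} ✗
  I^A i → possible child types {O, A} ✓
  I^B I^B → possible child types {B, AB} ✗
  I^B i → possible child types {O, A, B, AB} ✓
  i i → possible child types {O, A} ✓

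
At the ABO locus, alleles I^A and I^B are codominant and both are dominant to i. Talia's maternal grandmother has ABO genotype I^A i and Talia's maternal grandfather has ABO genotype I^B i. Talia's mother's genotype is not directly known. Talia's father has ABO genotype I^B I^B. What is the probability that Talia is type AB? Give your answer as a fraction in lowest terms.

1/4

Talia's mother's ABO genotype from I^A i × I^B i: 1/4 I^A I^B, 1/4 I^A i, 1/4 I^B i, 1/4 i i.
Crossing each possibility with the father I^B I^B and summing P(type AB): 1/4·1/2 + 1/4·1/2 + 1/4·0 + 1/4·0 = 1/4.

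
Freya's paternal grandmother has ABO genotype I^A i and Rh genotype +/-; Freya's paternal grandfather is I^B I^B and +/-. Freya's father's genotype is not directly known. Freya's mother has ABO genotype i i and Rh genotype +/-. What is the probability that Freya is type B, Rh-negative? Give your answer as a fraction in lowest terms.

Freya's father's ABO genotype from I^A i × I^B I^B: 1/2 I^A I^B, 1/2 I^B i.
Crossing each possibility with the mother i i and summing P(type B): 1/2·1/2 + 1/2·1/2 = 1/2.
Similarly for Rh via the father's Rh distribution: P(Rh-) = 1/4.
Independent loci: 1/2 × 1/4 = 1/8.

1/8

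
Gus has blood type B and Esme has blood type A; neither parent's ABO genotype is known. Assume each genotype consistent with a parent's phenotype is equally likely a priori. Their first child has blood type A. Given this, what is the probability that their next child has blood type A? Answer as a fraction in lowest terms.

Possible genotypes: Gus ∈ {BB, BO}; Esme ∈ {AA, AO}.
Weight each parental genotype pair by prior × P(type-A child):
  BO × AA: posterior weight 2/3; P(next child type A) = 1/2.
  BO × AO: posterior weight 1/3; P(next child type A) = 1/4.
Weighted sum = 5/12.

5/12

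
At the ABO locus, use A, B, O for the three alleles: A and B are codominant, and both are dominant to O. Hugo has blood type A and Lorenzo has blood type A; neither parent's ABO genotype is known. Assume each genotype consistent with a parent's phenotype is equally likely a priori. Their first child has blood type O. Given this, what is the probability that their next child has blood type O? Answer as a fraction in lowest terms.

1/4

Possible genotypes: Hugo ∈ {AA, AO}; Lorenzo ∈ {AA, AO}.
Weight each parental genotype pair by prior × P(type-O child):
  AO × AO: posterior weight 1; P(next child type O) = 1/4.
Weighted sum = 1/4.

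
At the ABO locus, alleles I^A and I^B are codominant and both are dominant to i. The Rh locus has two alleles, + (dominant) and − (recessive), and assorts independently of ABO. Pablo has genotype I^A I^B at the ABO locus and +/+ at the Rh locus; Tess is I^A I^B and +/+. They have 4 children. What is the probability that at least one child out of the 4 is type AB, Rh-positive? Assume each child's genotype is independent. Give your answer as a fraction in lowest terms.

15/16

ABO cross I^A I^B × I^A I^B → 1/4 A, 1/4 B, 1/2 AB.
Rh cross +/+ × +/+ → 1 Rh+; so P(type AB, Rh-positive) = 1/2 × 1 = 1/2 per child.
P(none) = (1/2)^4 = 1/16; P(at least one) = 1 − 1/16 = 15/16.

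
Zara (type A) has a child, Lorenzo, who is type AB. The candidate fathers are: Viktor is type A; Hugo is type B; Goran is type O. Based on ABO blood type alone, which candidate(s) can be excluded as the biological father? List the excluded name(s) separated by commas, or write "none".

Viktor, Goran

A candidate is excluded only if no genotype consistent with his phenotype could produce a type AB child with a type A mother.
Viktor (type A): no genotype consistent with that phenotype can produce a type-AB child with a type-A mother.
Goran (type O): no genotype consistent with that phenotype can produce a type-AB child with a type-A mother.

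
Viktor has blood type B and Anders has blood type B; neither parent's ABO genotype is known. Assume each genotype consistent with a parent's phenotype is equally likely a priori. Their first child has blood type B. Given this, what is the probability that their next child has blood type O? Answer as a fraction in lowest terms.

1/20

Possible genotypes: Viktor ∈ {BB, BO}; Anders ∈ {BB, BO}.
Weight each parental genotype pair by prior × P(type-B child):
  BB × BB: posterior weight 4/15; P(next child type O) = 0.
  BB × BO: posterior weight 4/15; P(next child type O) = 0.
  BO × BB: posterior weight 4/15; P(next child type O) = 0.
  BO × BO: posterior weight 1/5; P(next child type O) = 1/4.
Weighted sum = 1/20.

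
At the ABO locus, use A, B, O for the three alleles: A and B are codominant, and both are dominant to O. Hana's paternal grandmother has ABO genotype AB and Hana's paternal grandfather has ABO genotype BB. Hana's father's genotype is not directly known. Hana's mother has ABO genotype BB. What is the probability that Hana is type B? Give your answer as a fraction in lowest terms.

3/4

Hana's father's ABO genotype from AB × BB: 1/2 AB, 1/2 BB.
Crossing each possibility with the mother BB and summing P(type B): 1/2·1/2 + 1/2·1 = 3/4.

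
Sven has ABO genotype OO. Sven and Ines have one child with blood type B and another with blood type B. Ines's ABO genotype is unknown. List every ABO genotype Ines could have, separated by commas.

For each candidate genotype of Ines, check whether crossing it with OO can produce every observed child phenotype.
  AA → possible child types {A} ✗
  AB → possible child types {A, B} ✓
  AO → possible child types {O, A} ✗
  BB → possible child types {B} ✓
  BO → possible child types {O, B} ✓
  OO → possible child types {O} ✗

AB, BB, BO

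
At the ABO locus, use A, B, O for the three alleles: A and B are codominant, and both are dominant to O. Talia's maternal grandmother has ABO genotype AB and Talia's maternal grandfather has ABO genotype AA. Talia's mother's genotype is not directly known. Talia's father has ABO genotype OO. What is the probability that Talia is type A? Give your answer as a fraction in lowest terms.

3/4

Talia's mother's ABO genotype from AB × AA: 1/2 AA, 1/2 AB.
Crossing each possibility with the father OO and summing P(type A): 1/2·1 + 1/2·1/2 = 3/4.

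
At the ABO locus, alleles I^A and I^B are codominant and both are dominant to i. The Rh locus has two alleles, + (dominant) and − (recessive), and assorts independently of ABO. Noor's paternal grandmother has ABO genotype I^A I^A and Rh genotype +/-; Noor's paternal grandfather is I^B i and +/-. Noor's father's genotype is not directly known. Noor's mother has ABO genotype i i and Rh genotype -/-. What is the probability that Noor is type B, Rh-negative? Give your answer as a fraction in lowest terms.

1/8

Noor's father's ABO genotype from I^A I^A × I^B i: 1/2 I^A I^B, 1/2 I^A i.
Crossing each possibility with the mother i i and summing P(type B): 1/2·1/2 + 1/2·0 = 1/4.
Similarly for Rh via the father's Rh distribution: P(Rh-) = 1/2.
Independent loci: 1/4 × 1/2 = 1/8.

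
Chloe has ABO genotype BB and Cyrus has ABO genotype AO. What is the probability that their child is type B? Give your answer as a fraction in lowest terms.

ABO cross BB × AO → offspring phenotypes: 1/2 B, 1/2 AB.
So P(type B) = 1/2.

1/2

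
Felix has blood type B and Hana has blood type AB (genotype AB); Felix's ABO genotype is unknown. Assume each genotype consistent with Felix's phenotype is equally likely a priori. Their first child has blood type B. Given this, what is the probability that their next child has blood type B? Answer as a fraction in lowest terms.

Possible genotypes: Felix ∈ {BB, BO}; Hana ∈ {AB}.
Weight each parental genotype pair by prior × P(type-B child):
  BB × AB: posterior weight 1/2; P(next child type B) = 1/2.
  BO × AB: posterior weight 1/2; P(next child type B) = 1/2.
Weighted sum = 1/2.

1/2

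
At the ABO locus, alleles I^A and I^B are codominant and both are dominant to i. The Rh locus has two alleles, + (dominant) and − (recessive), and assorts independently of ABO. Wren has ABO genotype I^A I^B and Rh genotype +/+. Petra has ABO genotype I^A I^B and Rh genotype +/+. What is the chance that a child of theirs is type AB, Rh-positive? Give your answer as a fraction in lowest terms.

1/2

ABO cross I^A I^B × I^A I^B → offspring phenotypes: 1/4 A, 1/4 B, 1/2 AB.
Rh cross +/+ × +/+ → 1 Rh+.
Independent loci: P(type AB, Rh-positive) = 1/2 × 1 = 1/2.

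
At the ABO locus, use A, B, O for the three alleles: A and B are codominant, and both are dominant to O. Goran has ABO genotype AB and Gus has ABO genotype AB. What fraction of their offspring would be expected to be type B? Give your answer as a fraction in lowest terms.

ABO cross AB × AB → offspring phenotypes: 1/4 A, 1/4 B, 1/2 AB.
So P(type B) = 1/4.

1/4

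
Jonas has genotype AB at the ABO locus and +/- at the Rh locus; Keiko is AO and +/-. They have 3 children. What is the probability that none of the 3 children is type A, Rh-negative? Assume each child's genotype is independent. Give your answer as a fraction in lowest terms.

343/512

ABO cross AB × AO → 1/2 A, 1/4 B, 1/4 AB.
Rh cross +/- × +/- → 3/4 Rh+, 1/4 Rh-; so P(type A, Rh-negative) = 1/2 × 1/4 = 1/8 per child.
P(not type A, Rh-negative) = 7/8 for one child; (7/8)^3 = 343/512.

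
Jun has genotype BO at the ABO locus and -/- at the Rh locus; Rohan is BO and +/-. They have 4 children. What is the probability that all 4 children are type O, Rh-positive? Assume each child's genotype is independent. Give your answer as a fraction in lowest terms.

1/4096

ABO cross BO × BO → 1/4 O, 3/4 B.
Rh cross -/- × +/- → 1/2 Rh+, 1/2 Rh-; so P(type O, Rh-positive) = 1/4 × 1/2 = 1/8 per child.
All 4 independent: (1/8)^4 = 1/4096.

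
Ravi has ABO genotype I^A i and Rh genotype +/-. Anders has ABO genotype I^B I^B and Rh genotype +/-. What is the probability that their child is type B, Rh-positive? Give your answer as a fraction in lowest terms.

ABO cross I^A i × I^B I^B → offspring phenotypes: 1/2 B, 1/2 AB.
Rh cross +/- × +/- → 3/4 Rh+, 1/4 Rh-.
Independent loci: P(type B, Rh-positive) = 1/2 × 3/4 = 3/8.

3/8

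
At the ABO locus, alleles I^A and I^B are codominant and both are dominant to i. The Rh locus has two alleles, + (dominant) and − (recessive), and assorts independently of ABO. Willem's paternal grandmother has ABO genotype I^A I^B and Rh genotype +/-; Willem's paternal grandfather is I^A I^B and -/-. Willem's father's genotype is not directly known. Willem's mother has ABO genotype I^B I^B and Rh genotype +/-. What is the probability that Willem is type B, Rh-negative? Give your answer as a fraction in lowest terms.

Willem's father's ABO genotype from I^A I^B × I^A I^B: 1/4 I^A I^A, 1/2 I^A I^B, 1/4 I^B I^B.
Crossing each possibility with the mother I^B I^B and summing P(type B): 1/4·0 + 1/2·1/2 + 1/4·1 = 1/2.
Similarly for Rh via the father's Rh distribution: P(Rh-) = 3/8.
Independent loci: 1/2 × 3/8 = 3/16.

3/16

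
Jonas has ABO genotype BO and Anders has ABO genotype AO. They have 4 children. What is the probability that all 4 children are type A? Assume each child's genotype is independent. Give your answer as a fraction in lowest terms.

1/256

ABO cross BO × AO → 1/4 O, 1/4 A, 1/4 B, 1/4 AB.
So P(type A) = 1/4 per child.
All 4 independent: (1/4)^4 = 1/256.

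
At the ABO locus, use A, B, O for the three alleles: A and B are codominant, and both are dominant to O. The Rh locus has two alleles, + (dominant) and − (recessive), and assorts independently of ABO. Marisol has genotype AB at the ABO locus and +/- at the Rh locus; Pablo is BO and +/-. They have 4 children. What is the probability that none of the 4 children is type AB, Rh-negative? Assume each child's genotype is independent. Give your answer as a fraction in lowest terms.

50625/65536

ABO cross AB × BO → 1/4 A, 1/2 B, 1/4 AB.
Rh cross +/- × +/- → 3/4 Rh+, 1/4 Rh-; so P(type AB, Rh-negative) = 1/4 × 1/4 = 1/16 per child.
P(not type AB, Rh-negative) = 15/16 for one child; (15/16)^4 = 50625/65536.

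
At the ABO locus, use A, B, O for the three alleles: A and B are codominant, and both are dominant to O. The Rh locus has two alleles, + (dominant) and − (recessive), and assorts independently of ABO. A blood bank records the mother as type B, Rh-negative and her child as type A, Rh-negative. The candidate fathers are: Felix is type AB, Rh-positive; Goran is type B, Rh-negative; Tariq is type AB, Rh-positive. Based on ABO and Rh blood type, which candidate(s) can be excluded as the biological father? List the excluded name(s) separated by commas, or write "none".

Goran

A candidate is excluded only if no genotype consistent with his phenotype could produce a type A, Rh-negative child with a type B, Rh-negative mother.
Goran (type B, Rh-): no genotype consistent with that phenotype can produce a type-A Rh- child with a type-B mother.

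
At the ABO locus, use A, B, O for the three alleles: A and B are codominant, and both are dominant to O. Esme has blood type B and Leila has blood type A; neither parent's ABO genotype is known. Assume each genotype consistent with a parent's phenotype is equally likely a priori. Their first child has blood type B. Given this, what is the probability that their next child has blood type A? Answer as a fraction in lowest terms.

Possible genotypes: Esme ∈ {BB, BO}; Leila ∈ {AA, AO}.
Weight each parental genotype pair by prior × P(type-B child):
  BB × AO: posterior weight 2/3; P(next child type A) = 0.
  BO × AO: posterior weight 1/3; P(next child type A) = 1/4.
Weighted sum = 1/12.

1/12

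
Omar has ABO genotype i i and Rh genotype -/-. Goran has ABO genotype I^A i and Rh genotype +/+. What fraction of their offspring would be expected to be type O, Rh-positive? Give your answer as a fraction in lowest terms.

1/2

ABO cross i i × I^A i → offspring phenotypes: 1/2 O, 1/2 A.
Rh cross -/- × +/+ → 1 Rh+.
Independent loci: P(type O, Rh-positive) = 1/2 × 1 = 1/2.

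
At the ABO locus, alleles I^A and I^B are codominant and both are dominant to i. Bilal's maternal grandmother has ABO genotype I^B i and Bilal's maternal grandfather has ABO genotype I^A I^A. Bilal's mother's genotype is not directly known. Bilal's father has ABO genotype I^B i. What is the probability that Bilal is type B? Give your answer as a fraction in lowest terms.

3/8

Bilal's mother's ABO genotype from I^B i × I^A I^A: 1/2 I^A I^B, 1/2 I^A i.
Crossing each possibility with the father I^B i and summing P(type B): 1/2·1/2 + 1/2·1/4 = 3/8.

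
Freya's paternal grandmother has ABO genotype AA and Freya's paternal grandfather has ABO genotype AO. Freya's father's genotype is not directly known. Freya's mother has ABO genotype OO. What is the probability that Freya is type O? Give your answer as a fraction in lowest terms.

1/4

Freya's father's ABO genotype from AA × AO: 1/2 AA, 1/2 AO.
Crossing each possibility with the mother OO and summing P(type O): 1/2·0 + 1/2·1/2 = 1/4.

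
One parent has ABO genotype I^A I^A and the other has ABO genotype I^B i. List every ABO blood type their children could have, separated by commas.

A, AB

Gametes from I^A I^A × I^B i give offspring ABO genotypes I^A I^B, I^A i, i.e. phenotypes A, AB.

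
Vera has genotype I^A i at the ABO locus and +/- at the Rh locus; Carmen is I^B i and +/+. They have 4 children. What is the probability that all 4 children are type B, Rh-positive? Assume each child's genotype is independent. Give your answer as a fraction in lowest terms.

ABO cross I^A i × I^B i → 1/4 O, 1/4 A, 1/4 B, 1/4 AB.
Rh cross +/- × +/+ → 1 Rh+; so P(type B, Rh-positive) = 1/4 × 1 = 1/4 per child.
All 4 independent: (1/4)^4 = 1/256.

1/256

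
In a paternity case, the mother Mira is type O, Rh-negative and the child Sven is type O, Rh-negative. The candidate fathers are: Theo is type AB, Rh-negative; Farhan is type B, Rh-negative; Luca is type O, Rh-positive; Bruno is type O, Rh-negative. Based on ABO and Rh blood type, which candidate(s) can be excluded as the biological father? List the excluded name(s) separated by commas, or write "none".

Theo

A candidate is excluded only if no genotype consistent with his phenotype could produce a type O, Rh-negative child with a type O, Rh-negative mother.
Theo (type AB, Rh-): no genotype consistent with that phenotype can produce a type-O Rh- child with a type-O mother.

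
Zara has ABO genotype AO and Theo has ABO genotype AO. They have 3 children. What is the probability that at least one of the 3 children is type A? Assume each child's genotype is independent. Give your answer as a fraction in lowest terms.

63/64

ABO cross AO × AO → 1/4 O, 3/4 A.
So P(type A) = 3/4 per child.
P(none) = (1/4)^3 = 1/64; P(at least one) = 1 − 1/64 = 63/64.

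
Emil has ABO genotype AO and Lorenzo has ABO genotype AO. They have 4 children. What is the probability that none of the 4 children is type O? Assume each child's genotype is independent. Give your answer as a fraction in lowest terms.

81/256

ABO cross AO × AO → 1/4 O, 3/4 A.
So P(type O) = 1/4 per child.
P(not type O) = 3/4 for one child; (3/4)^4 = 81/256.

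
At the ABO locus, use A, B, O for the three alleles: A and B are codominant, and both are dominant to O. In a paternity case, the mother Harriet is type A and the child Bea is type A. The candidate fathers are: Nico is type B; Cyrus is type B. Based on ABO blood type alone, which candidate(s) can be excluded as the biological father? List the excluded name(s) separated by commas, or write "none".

none

A candidate is excluded only if no genotype consistent with his phenotype could produce a type A child with a type A mother.
Every candidate has at least one consistent genotype combination, so none can be excluded.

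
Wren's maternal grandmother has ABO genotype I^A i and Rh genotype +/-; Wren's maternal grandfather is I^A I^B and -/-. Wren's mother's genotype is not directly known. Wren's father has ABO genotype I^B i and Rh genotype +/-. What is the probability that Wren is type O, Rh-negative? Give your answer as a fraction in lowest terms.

Wren's mother's ABO genotype from I^A i × I^A I^B: 1/4 I^A I^A, 1/4 I^A I^B, 1/4 I^A i, 1/4 I^B i.
Crossing each possibility with the father I^B i and summing P(type O): 1/4·0 + 1/4·0 + 1/4·1/4 + 1/4·1/4 = 1/8.
Similarly for Rh via the mother's Rh distribution: P(Rh-) = 3/8.
Independent loci: 1/8 × 3/8 = 3/64.

3/64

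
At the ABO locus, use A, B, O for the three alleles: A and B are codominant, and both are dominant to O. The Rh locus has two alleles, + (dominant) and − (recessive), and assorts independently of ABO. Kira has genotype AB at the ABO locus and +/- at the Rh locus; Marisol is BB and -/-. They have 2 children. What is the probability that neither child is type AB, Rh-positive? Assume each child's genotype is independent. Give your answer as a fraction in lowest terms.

ABO cross AB × BB → 1/2 B, 1/2 AB.
Rh cross +/- × -/- → 1/2 Rh+, 1/2 Rh-; so P(type AB, Rh-positive) = 1/2 × 1/2 = 1/4 per child.
P(not type AB, Rh-positive) = 3/4 for one child; (3/4)^2 = 9/16.

9/16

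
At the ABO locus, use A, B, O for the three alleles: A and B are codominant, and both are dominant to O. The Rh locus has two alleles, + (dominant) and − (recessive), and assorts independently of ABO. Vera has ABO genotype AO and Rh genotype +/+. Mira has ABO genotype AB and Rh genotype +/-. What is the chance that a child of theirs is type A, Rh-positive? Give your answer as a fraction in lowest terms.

1/2

ABO cross AO × AB → offspring phenotypes: 1/2 A, 1/4 B, 1/4 AB.
Rh cross +/+ × +/- → 1 Rh+.
Independent loci: P(type A, Rh-positive) = 1/2 × 1 = 1/2.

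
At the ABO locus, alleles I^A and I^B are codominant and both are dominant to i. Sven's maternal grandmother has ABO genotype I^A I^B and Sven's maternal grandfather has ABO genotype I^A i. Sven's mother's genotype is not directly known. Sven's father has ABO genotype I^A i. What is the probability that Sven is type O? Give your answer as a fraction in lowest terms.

Sven's mother's ABO genotype from I^A I^B × I^A i: 1/4 I^A I^A, 1/4 I^A I^B, 1/4 I^A i, 1/4 I^B i.
Crossing each possibility with the father I^A i and summing P(type O): 1/4·0 + 1/4·0 + 1/4·1/4 + 1/4·1/4 = 1/8.

1/8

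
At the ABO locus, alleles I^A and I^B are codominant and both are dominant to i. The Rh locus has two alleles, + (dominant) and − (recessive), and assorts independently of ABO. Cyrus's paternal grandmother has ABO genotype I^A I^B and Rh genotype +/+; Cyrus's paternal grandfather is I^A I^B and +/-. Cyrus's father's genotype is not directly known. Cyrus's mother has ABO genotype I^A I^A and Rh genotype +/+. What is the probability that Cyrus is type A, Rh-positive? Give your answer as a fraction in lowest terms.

1/2

Cyrus's father's ABO genotype from I^A I^B × I^A I^B: 1/4 I^A I^A, 1/2 I^A I^B, 1/4 I^B I^B.
Crossing each possibility with the mother I^A I^A and summing P(type A): 1/4·1 + 1/2·1/2 + 1/4·0 = 1/2.
Similarly for Rh via the father's Rh distribution: P(Rh+) = 1.
Independent loci: 1/2 × 1 = 1/2.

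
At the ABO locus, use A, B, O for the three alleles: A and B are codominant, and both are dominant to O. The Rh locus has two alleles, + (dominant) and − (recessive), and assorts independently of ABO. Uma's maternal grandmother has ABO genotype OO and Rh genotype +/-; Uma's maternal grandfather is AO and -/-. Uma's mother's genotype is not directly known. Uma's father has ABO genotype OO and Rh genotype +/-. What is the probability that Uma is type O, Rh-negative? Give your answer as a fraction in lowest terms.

9/32

Uma's mother's ABO genotype from OO × AO: 1/2 AO, 1/2 OO.
Crossing each possibility with the father OO and summing P(type O): 1/2·1/2 + 1/2·1 = 3/4.
Similarly for Rh via the mother's Rh distribution: P(Rh-) = 3/8.
Independent loci: 3/4 × 3/8 = 9/32.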